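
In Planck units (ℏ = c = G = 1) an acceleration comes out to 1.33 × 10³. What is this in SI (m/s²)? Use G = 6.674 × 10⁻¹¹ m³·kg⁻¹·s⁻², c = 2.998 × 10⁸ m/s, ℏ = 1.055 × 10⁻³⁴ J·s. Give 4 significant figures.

7.395 × 10⁵⁴ m/s²

One Planck acceleration: a_P = √(c⁷/(ℏG)) = 5.560 × 10⁵¹ m/s².
1.33 × 10³ × 5.560 × 10⁵¹ m/s² = 7.395 × 10⁵⁴ m/s²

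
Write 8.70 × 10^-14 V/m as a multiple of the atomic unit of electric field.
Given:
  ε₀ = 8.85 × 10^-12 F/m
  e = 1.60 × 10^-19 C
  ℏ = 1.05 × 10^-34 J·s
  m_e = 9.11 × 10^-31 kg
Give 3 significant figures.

1.67 × 10^-25

atomic unit of electric field: E_au = E_h/(e a₀) = m_e²e⁵/((4πε₀)³ℏ⁴) = 5.20 × 10^11 V/m.
8.70 × 10^-14 / 5.20 × 10^11 = 1.67 × 10^-25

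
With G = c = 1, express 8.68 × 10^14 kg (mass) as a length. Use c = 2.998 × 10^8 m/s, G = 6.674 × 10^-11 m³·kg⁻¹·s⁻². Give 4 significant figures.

6.445 × 10^-13 m

In G = c = 1 units mass has dimensions of length; the conversion factor is G/c².
8.68 × 10^14 kg × (G/c²) = 6.445 × 10^-13 m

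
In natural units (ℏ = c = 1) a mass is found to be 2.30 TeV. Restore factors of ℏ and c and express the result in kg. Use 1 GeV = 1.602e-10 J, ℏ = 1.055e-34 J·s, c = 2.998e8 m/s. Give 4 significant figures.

Mass is [E]/c²; divide by c².
1 GeV → 1/c² × (1 GeV in J) = 1.782e-27 kg.
Convert the energy scale: 2.30 TeV = 2.30e3 GeV.
Result: 2.30e3 × 1.782e-27 = 4.099e-24 kg.

4.099e-24 kg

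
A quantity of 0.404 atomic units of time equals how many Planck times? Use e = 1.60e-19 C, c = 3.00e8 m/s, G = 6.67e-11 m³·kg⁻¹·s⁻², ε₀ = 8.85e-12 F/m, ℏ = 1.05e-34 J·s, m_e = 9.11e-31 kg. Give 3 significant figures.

1.80e26

atomic unit of time: τ_au = (4πε₀)²ℏ³/(m_e e⁴) = 2.40e-17 s
Planck time: t_P = √(ℏG/c⁵) = 5.37e-44 s
0.404 × 2.40e-17 / 5.37e-44 = 1.80e26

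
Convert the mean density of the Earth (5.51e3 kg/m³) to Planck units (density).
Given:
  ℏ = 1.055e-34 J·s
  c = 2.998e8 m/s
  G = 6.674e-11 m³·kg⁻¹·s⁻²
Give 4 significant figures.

1.069e-93

Planck density: ρ_P = c⁵/(ℏG²) = 5.154e96 kg/m³.
5.51e3 / 5.154e96 = 1.069e-93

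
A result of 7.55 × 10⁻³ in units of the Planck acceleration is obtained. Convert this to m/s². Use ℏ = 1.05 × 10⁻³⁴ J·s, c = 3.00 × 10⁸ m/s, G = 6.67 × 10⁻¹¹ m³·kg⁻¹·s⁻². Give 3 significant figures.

4.22 × 10⁴⁹ m/s²

One Planck acceleration: a_P = √(c⁷/(ℏG)) = 5.59 × 10⁵¹ m/s².
7.55 × 10⁻³ × 5.59 × 10⁵¹ m/s² = 4.22 × 10⁴⁹ m/s²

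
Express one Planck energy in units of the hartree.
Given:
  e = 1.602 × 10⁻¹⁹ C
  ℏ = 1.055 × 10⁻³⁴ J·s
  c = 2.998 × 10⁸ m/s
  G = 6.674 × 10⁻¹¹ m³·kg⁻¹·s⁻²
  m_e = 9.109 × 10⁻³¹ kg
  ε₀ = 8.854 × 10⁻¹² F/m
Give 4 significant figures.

4.494 × 10²⁶

Planck energy: E_P = √(ℏc⁵/G) = 1.957 × 10⁹ J
hartree: E_h = m_e e⁴/(4πε₀ℏ)² = 4.354 × 10⁻¹⁸ J
ratio = 1.957 × 10⁹ / 4.354 × 10⁻¹⁸ = 4.494 × 10²⁶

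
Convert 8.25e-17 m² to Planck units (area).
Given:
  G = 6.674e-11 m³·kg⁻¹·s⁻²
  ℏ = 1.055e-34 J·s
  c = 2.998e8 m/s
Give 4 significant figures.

Planck area: A_P = ℏG/c³ = 2.613e-70 m².
8.25e-17 / 2.613e-70 = 3.157e53

3.157e53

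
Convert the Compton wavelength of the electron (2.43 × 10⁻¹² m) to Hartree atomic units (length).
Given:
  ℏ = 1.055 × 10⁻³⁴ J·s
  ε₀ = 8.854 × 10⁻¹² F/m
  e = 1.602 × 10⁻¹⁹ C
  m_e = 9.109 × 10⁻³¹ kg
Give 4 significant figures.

Bohr radius: a₀ = 4πε₀ℏ²/(m_e e²) = 5.297 × 10⁻¹¹ m.
2.43 × 10⁻¹² / 5.297 × 10⁻¹¹ = 0.04587

0.04587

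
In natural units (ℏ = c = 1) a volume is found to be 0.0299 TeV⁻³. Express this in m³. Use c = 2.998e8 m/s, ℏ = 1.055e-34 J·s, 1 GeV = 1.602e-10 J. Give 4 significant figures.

Volume is [L]³ = [E]⁻³·(ℏc)³.
1 GeV⁻³ → (ℏc)³ × (1 GeV in J)⁻³ = 7.696e-48 m³.
Convert the energy scale: 0.0299 TeV⁻³ = 2.99e-11 GeV⁻³.
Result: 2.99e-11 × 7.696e-48 = 2.301e-58 m³.

2.301e-58 m³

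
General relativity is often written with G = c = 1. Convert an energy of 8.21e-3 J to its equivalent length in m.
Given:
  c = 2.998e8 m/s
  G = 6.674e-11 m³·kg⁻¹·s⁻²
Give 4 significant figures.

Energy → length via G/c⁴.
8.21e-3 J × (G/c⁴) = 6.783e-47 m

6.783e-47 m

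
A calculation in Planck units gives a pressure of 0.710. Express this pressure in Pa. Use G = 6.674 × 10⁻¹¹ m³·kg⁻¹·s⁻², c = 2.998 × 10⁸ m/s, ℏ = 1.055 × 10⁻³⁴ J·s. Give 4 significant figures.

3.289 × 10¹¹³ Pa

One Planck pressure: p_P = c⁷/(ℏG²) = 4.632 × 10¹¹³ Pa.
0.710 × 4.632 × 10¹¹³ Pa = 3.289 × 10¹¹³ Pa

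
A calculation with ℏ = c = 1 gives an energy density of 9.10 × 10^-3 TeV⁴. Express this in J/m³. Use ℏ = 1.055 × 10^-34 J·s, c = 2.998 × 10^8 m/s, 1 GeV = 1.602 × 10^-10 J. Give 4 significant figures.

1.894 × 10^47 J/m³

[E]/[L]³ = [E]⁴/(ℏc)³; restore (ℏc)⁻³.
1 GeV⁴ → 1/(ℏc)³ × (1 GeV in J)⁴ = 2.082 × 10^37 J/m³.
Convert the energy scale: 9.10 × 10^-3 TeV⁴ = 9.10 × 10^9 GeV⁴.
Result: 9.10 × 10^9 × 2.082 × 10^37 = 1.894 × 10^47 J/m³.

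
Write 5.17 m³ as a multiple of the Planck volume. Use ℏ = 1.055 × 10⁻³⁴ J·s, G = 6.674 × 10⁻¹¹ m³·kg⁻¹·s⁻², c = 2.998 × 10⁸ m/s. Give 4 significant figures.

Planck volume: V_P = (ℏG/c³)^(3/2) = 4.224 × 10⁻¹⁰⁵ m³.
5.17 / 4.224 × 10⁻¹⁰⁵ = 1.224 × 10¹⁰⁵

1.224 × 10¹⁰⁵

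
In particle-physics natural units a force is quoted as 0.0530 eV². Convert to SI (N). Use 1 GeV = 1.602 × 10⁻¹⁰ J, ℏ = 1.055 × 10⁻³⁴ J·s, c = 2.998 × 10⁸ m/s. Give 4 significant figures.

4.300 × 10⁻¹⁴ N

Force is [E]/[L] = [E]²/(ℏc); restore (ℏc)⁻¹.
1 GeV² → 1/(ℏc) × (1 GeV in J)² = 8.114 × 10⁵ N.
Convert the energy scale: 0.0530 eV² = 5.30 × 10⁻²⁰ GeV².
Result: 5.30 × 10⁻²⁰ × 8.114 × 10⁵ = 4.300 × 10⁻¹⁴ N.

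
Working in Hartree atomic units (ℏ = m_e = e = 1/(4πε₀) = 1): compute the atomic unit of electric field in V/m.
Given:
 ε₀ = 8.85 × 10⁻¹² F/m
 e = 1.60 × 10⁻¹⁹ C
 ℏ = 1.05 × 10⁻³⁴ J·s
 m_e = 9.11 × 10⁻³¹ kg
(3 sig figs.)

5.20 × 10¹¹ V/m

The unique combination of the constants set to 1 with dimensions of electric field is E_au = E_h/(e a₀) = m_e²e⁵/((4πε₀)³ℏ⁴).
E_h = 4.38 × 10⁻¹⁸ J
a₀ = 5.26 × 10⁻¹¹ m
E_h/(e·a₀) = 5.20 × 10¹¹ V/m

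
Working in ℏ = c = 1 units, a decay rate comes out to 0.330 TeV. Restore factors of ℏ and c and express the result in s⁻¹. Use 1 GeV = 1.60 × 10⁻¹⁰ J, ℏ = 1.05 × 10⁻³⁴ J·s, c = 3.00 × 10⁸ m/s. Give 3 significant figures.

5.03 × 10²⁶ s⁻¹

A rate is [E]/ℏ; divide by ℏ.
1 GeV → 1/ℏ × (1 GeV in J) = 1.52 × 10²⁴ s⁻¹.
Convert the energy scale: 0.330 TeV = 330 GeV.
Result: 330 × 1.52 × 10²⁴ = 5.03 × 10²⁶ s⁻¹.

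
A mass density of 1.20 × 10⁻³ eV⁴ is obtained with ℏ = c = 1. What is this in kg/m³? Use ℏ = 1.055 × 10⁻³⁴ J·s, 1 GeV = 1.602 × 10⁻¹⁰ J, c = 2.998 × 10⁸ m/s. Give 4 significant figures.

Mass density is [E]/(c²[L]³) = [E]⁴/(ℏ³c⁵).
1 GeV⁴ → 1/(ℏ³c⁵) × (1 GeV in J)⁴ = 2.316 × 10²⁰ kg/m³.
Convert the energy scale: 1.20 × 10⁻³ eV⁴ = 1.20 × 10⁻³⁹ GeV⁴.
Result: 1.20 × 10⁻³⁹ × 2.316 × 10²⁰ = 2.779 × 10⁻¹⁹ kg/m³.

2.779 × 10⁻¹⁹ kg/m³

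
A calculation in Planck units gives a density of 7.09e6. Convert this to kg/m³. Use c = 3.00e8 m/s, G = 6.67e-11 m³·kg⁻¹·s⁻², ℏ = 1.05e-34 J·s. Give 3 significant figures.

3.69e103 kg/m³

One Planck density: ρ_P = c⁵/(ℏG²) = 5.20e96 kg/m³.
7.09e6 × 5.20e96 kg/m³ = 3.69e103 kg/m³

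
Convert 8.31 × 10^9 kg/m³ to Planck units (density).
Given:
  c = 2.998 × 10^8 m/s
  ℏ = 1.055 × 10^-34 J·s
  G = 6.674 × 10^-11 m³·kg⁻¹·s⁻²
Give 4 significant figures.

Planck density: ρ_P = c⁵/(ℏG²) = 5.154 × 10^96 kg/m³.
8.31 × 10^9 / 5.154 × 10^96 = 1.612 × 10^-87

1.612 × 10^-87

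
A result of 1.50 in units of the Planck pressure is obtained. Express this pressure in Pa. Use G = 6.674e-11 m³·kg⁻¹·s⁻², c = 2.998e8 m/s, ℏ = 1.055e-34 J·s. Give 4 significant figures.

One Planck pressure: p_P = c⁷/(ℏG²) = 4.632e113 Pa.
1.50 × 4.632e113 Pa = 6.948e113 Pa

6.948e113 Pa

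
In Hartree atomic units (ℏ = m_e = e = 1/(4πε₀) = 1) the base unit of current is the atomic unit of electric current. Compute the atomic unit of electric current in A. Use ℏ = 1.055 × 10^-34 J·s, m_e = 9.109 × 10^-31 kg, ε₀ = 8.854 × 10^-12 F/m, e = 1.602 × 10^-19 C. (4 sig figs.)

6.612 × 10^-3 A

I_au = e E_h/ℏ = m_e e⁵/((4πε₀)²ℏ³)
E_h = 4.354 × 10^-18 J
e·E_h/ℏ = 6.612 × 10^-3 A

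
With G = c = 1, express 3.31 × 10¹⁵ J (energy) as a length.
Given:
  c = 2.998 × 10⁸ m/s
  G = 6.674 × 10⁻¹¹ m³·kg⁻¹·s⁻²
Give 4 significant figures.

2.735 × 10⁻²⁹ m

Energy → length via G/c⁴.
3.31 × 10¹⁵ J × (G/c⁴) = 2.735 × 10⁻²⁹ m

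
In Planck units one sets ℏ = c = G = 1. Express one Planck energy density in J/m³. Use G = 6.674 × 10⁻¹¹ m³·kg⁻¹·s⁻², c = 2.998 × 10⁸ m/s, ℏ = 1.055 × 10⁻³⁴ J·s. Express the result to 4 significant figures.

4.632 × 10¹¹³ J/m³

u_P = c⁷/(ℏG²)
  = 2.177 × 10⁵⁹ / 4.699 × 10⁻⁵⁵
  = 4.632 × 10¹¹³ J/m³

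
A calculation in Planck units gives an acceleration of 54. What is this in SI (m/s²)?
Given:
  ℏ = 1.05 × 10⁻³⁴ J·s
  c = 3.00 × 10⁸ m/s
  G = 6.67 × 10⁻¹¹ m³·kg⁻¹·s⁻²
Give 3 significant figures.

3.02 × 10⁵³ m/s²

One Planck acceleration: a_P = √(c⁷/(ℏG)) = 5.59 × 10⁵¹ m/s².
54 × 5.59 × 10⁵¹ m/s² = 3.02 × 10⁵³ m/s²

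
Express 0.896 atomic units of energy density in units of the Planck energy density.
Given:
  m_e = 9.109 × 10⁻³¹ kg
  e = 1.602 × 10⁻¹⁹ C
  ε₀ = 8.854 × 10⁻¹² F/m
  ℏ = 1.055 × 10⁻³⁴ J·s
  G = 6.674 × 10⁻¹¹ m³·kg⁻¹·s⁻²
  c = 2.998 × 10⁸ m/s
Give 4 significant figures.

5.666 × 10⁻¹⁰¹

atomic unit of energy density: u_au = E_h/a₀³ = m_e⁴e¹⁰/((4πε₀)⁵ℏ⁸) = 2.929 × 10¹³ J/m³
Planck energy density: u_P = c⁷/(ℏG²) = 4.632 × 10¹¹³ J/m³
0.896 × 2.929 × 10¹³ / 4.632 × 10¹¹³ = 5.666 × 10⁻¹⁰¹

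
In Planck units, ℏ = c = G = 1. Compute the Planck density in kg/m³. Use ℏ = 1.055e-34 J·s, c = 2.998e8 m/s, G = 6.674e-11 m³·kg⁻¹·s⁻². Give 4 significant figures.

Dimensional analysis gives ρ_P = c⁵/(ℏG²).
  = 2.422e42 / 4.699e-55
  = 5.154e96 kg/m³

5.154e96 kg/m³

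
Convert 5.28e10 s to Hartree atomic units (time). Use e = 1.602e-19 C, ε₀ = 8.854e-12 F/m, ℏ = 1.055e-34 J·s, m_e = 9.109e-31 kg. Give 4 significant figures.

atomic unit of time: τ_au = (4πε₀)²ℏ³/(m_e e⁴) = 2.423e-17 s.
5.28e10 / 2.423e-17 = 2.179e27

2.179e27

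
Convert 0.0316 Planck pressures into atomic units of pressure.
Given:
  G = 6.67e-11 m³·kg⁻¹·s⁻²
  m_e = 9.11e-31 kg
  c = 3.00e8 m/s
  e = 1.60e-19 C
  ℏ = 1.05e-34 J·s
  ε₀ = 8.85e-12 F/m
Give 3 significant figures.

4.91e98

Planck pressure: p_P = c⁷/(ℏG²) = 4.68e113 Pa
atomic unit of pressure: P_au = E_h/a₀³ = m_e⁴e¹⁰/((4πε₀)⁵ℏ⁸) = 3.01e13 Pa
0.0316 × 4.68e113 / 3.01e13 = 4.91e98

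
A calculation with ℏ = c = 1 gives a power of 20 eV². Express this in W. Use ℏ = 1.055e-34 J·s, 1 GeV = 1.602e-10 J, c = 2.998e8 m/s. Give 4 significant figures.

Power is [E]/[T] = [E]²/ℏ.
1 GeV² → 1/ℏ × (1 GeV in J)² = 2.433e14 W.
Convert the energy scale: 20 eV² = 2.00e-17 GeV².
Result: 2.00e-17 × 2.433e14 = 4.865e-3 W.

4.865e-3 W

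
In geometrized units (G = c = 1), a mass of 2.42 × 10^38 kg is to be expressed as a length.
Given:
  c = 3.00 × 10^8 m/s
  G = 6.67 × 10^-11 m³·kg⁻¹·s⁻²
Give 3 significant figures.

1.79 × 10^11 m

In G = c = 1 units mass has dimensions of length; the conversion factor is G/c².
2.42 × 10^38 kg × (G/c²) = 1.79 × 10^11 m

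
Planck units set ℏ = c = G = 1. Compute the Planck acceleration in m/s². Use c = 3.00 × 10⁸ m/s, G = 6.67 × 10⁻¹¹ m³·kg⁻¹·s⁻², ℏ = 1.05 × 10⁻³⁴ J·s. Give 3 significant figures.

From ℏ = c = G = 1 the acceleration scale is a_P = √(c⁷/(ℏG)).
  = √(3.12 × 10¹⁰³)
  = 5.59 × 10⁵¹ m/s²

5.59 × 10⁵¹ m/s²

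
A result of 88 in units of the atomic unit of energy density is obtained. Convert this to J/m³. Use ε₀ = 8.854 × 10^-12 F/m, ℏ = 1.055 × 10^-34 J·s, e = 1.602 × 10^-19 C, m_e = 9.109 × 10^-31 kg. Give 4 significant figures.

2.578 × 10^15 J/m³

One atomic unit of energy density: u_au = E_h/a₀³ = m_e⁴e¹⁰/((4πε₀)⁵ℏ⁸) = 2.929 × 10^13 J/m³.
88 × 2.929 × 10^13 J/m³ = 2.578 × 10^15 J/m³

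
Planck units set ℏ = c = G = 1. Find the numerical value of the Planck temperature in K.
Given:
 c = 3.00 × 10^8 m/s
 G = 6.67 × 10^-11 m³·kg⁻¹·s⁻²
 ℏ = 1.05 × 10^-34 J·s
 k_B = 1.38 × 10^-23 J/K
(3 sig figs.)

1.42 × 10^32 K

Dimensional analysis gives T_P = √(ℏc⁵/G) / k_B.
  = √(3.83 × 10^18) × 7.25 × 10^22
  = 1.42 × 10^32 K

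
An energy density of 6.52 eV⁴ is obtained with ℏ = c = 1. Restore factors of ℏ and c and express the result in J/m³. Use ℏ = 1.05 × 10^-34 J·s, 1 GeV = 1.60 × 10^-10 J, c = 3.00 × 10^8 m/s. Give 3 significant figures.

[E]/[L]³ = [E]⁴/(ℏc)³; restore (ℏc)⁻³.
1 GeV⁴ → 1/(ℏc)³ × (1 GeV in J)⁴ = 2.10 × 10^37 J/m³.
Convert the energy scale: 6.52 eV⁴ = 6.52 × 10^-36 GeV⁴.
Result: 6.52 × 10^-36 × 2.10 × 10^37 = 137 J/m³.

137 J/m³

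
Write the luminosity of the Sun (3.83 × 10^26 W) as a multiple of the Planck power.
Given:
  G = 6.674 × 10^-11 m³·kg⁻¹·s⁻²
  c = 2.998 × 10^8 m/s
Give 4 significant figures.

Planck power: P_P = c⁵/G = 3.629 × 10^52 W.
3.83 × 10^26 / 3.629 × 10^52 = 1.055 × 10^-26

1.055 × 10^-26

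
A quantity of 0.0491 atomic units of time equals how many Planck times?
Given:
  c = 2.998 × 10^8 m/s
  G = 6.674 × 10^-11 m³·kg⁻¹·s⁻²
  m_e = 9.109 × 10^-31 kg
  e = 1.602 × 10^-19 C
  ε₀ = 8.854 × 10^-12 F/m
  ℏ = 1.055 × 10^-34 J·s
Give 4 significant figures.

2.206 × 10^25

atomic unit of time: τ_au = (4πε₀)²ℏ³/(m_e e⁴) = 2.423 × 10^-17 s
Planck time: t_P = √(ℏG/c⁵) = 5.392 × 10^-44 s
0.0491 × 2.423 × 10^-17 / 5.392 × 10^-44 = 2.206 × 10^25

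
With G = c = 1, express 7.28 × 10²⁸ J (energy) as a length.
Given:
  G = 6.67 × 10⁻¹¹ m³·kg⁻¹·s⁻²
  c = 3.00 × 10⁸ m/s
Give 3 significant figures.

5.99 × 10⁻¹⁶ m

Energy → length via G/c⁴.
7.28 × 10²⁸ J × (G/c⁴) = 5.99 × 10⁻¹⁶ m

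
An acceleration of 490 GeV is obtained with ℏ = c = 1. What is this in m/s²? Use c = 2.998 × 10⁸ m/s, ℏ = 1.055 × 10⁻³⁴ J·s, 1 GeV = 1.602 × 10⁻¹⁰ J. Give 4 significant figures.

Acceleration is [L]/[T]² = c·[E]/ℏ.
1 GeV → c/ℏ × (1 GeV in J) = 4.552 × 10³² m/s².
Result: 490 × 4.552 × 10³² = 2.231 × 10³⁵ m/s².

2.231 × 10³⁵ m/s²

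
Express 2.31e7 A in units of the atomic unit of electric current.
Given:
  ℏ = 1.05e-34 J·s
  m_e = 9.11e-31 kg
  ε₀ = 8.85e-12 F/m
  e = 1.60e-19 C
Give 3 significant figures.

3.46e9

atomic unit of electric current: I_au = e E_h/ℏ = m_e e⁵/((4πε₀)²ℏ³) = 6.67e-3 A.
2.31e7 / 6.67e-3 = 3.46e9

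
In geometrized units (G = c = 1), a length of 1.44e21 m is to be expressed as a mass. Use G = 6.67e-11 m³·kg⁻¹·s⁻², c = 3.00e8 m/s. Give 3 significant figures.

1.94e48 kg

Length → mass via c²/G.
1.44e21 m × (c²/G) = 1.94e48 kg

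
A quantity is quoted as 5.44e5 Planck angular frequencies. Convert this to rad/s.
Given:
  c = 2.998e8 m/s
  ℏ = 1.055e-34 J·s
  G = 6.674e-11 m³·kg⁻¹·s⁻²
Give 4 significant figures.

1.009e49 rad/s

One Planck angular frequency: ω_P = √(c⁵/(ℏG)) = 1.855e43 rad/s.
5.44e5 × 1.855e43 rad/s = 1.009e49 rad/s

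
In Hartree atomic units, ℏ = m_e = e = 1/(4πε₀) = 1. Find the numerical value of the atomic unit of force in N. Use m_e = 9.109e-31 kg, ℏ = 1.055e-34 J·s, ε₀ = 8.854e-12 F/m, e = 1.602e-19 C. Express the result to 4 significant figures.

8.220e-8 N

From ℏ = m_e = e = 1/(4πε₀) = 1 the force scale is F_au = E_h/a₀ = m_e²e⁶/((4πε₀)³ℏ⁴).
E_h = 4.354e-18 J
a₀ = 5.297e-11 m
E_h/a₀ = 8.220e-8 N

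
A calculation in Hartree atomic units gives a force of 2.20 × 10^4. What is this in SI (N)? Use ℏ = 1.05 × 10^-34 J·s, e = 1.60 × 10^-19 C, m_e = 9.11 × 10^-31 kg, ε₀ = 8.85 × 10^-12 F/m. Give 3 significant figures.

One atomic unit of force: F_au = E_h/a₀ = m_e²e⁶/((4πε₀)³ℏ⁴) = 8.33 × 10^-8 N.
2.20 × 10^4 × 8.33 × 10^-8 N = 1.83 × 10^-3 N

1.83 × 10^-3 N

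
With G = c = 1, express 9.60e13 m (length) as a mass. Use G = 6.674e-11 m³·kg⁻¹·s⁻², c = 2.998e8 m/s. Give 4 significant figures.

Length → mass via c²/G.
9.60e13 m × (c²/G) = 1.293e41 kg

1.293e41 kg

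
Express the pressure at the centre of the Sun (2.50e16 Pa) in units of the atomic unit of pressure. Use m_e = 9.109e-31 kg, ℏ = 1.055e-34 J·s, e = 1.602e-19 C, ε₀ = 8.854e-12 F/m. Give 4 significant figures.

atomic unit of pressure: P_au = E_h/a₀³ = m_e⁴e¹⁰/((4πε₀)⁵ℏ⁸) = 2.929e13 Pa.
2.50e16 / 2.929e13 = 853.5

853.5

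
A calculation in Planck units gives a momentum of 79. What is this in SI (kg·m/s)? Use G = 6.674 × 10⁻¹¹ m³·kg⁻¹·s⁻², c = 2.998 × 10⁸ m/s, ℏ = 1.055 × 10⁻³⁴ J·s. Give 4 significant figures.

515.6 kg·m/s

One Planck momentum: p_P = √(ℏc³/G) = 6.527 kg·m/s.
79 × 6.527 kg·m/s = 515.6 kg·m/s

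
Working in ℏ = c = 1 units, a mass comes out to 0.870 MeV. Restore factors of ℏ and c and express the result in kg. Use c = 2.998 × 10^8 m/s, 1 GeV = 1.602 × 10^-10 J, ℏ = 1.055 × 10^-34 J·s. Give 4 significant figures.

Mass is [E]/c²; divide by c².
1 GeV → 1/c² × (1 GeV in J) = 1.782 × 10^-27 kg.
Convert the energy scale: 0.870 MeV = 8.70 × 10^-4 GeV.
Result: 8.70 × 10^-4 × 1.782 × 10^-27 = 1.551 × 10^-30 kg.

1.551 × 10^-30 kg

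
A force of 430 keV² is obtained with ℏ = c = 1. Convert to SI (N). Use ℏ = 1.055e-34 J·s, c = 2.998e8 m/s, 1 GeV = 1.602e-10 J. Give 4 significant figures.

3.489e-4 N

Force is [E]/[L] = [E]²/(ℏc); restore (ℏc)⁻¹.
1 GeV² → 1/(ℏc) × (1 GeV in J)² = 8.114e5 N.
Convert the energy scale: 430 keV² = 4.30e-10 GeV².
Result: 4.30e-10 × 8.114e5 = 3.489e-4 N.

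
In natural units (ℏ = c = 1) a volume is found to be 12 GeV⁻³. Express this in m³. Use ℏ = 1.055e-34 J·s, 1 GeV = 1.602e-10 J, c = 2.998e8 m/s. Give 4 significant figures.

9.235e-47 m³

Volume is [L]³ = [E]⁻³·(ℏc)³.
1 GeV⁻³ → (ℏc)³ × (1 GeV in J)⁻³ = 7.696e-48 m³.
Result: 12 × 7.696e-48 = 9.235e-47 m³.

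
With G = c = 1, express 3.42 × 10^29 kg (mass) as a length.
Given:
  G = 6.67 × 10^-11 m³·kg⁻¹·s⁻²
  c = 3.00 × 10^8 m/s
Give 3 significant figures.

In G = c = 1 units mass has dimensions of length; the conversion factor is G/c².
3.42 × 10^29 kg × (G/c²) = 253 m

253 m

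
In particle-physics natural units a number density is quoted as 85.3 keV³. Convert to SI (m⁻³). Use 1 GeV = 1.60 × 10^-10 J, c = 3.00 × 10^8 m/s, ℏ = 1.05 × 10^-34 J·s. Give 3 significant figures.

1.12 × 10^31 m⁻³

Number density is [L]⁻³ = [E]³/(ℏc)³.
1 GeV³ → 1/(ℏc)³ × (1 GeV in J)³ = 1.31 × 10^47 m⁻³.
Convert the energy scale: 85.3 keV³ = 8.53 × 10^-17 GeV³.
Result: 8.53 × 10^-17 × 1.31 × 10^47 = 1.12 × 10^31 m⁻³.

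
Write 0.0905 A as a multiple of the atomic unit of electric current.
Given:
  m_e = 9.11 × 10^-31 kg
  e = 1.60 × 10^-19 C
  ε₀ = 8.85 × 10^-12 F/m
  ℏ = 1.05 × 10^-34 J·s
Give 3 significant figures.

atomic unit of electric current: I_au = e E_h/ℏ = m_e e⁵/((4πε₀)²ℏ³) = 6.67 × 10^-3 A.
0.0905 / 6.67 × 10^-3 = 13.6

13.6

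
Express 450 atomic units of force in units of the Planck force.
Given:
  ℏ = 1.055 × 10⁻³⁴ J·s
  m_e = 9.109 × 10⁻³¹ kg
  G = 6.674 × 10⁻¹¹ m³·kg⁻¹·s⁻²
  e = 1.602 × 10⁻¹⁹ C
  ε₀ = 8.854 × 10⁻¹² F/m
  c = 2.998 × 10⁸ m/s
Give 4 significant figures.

atomic unit of force: F_au = E_h/a₀ = m_e²e⁶/((4πε₀)³ℏ⁴) = 8.220 × 10⁻⁸ N
Planck force: F_P = c⁴/G = 1.210 × 10⁴⁴ N
450 × 8.220 × 10⁻⁸ / 1.210 × 10⁴⁴ = 3.056 × 10⁻⁴⁹

3.056 × 10⁻⁴⁹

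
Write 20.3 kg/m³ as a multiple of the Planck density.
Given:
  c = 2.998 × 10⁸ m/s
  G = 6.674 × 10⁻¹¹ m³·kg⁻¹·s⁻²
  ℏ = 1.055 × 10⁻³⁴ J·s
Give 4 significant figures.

Planck density: ρ_P = c⁵/(ℏG²) = 5.154 × 10⁹⁶ kg/m³.
20.3 / 5.154 × 10⁹⁶ = 3.939 × 10⁻⁹⁶

3.939 × 10⁻⁹⁶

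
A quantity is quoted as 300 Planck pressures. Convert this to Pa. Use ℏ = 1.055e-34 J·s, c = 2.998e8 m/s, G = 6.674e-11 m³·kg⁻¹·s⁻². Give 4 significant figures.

One Planck pressure: p_P = c⁷/(ℏG²) = 4.632e113 Pa.
300 × 4.632e113 Pa = 1.390e116 Pa

1.390e116 Pa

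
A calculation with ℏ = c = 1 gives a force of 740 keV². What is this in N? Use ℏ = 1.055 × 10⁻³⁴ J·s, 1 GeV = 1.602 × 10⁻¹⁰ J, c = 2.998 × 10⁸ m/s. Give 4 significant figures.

Force is [E]/[L] = [E]²/(ℏc); restore (ℏc)⁻¹.
1 GeV² → 1/(ℏc) × (1 GeV in J)² = 8.114 × 10⁵ N.
Convert the energy scale: 740 keV² = 7.40 × 10⁻¹⁰ GeV².
Result: 7.40 × 10⁻¹⁰ × 8.114 × 10⁵ = 6.004 × 10⁻⁴ N.

6.004 × 10⁻⁴ N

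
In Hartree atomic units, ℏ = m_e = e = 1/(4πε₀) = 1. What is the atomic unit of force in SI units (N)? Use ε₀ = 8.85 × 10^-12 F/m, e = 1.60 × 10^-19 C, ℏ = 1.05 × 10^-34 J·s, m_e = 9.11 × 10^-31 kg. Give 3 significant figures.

8.33 × 10^-8 N

From ℏ = m_e = e = 1/(4πε₀) = 1 the force scale is F_au = E_h/a₀ = m_e²e⁶/((4πε₀)³ℏ⁴).
E_h = 4.38 × 10^-18 J
a₀ = 5.26 × 10^-11 m
E_h/a₀ = 8.33 × 10^-8 N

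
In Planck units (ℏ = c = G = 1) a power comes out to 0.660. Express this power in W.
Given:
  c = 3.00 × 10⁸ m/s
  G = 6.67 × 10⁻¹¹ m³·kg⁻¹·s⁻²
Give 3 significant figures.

One Planck power: P_P = c⁵/G = 3.64 × 10⁵² W.
0.660 × 3.64 × 10⁵² W = 2.40 × 10⁵² W

2.40 × 10⁵² W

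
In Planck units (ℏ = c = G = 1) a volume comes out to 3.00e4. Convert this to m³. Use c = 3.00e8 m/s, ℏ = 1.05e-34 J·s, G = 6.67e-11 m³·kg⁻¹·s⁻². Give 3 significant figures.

1.25e-100 m³

One Planck volume: V_P = (ℏG/c³)^(3/2) = 4.18e-105 m³.
3.00e4 × 4.18e-105 m³ = 1.25e-100 m³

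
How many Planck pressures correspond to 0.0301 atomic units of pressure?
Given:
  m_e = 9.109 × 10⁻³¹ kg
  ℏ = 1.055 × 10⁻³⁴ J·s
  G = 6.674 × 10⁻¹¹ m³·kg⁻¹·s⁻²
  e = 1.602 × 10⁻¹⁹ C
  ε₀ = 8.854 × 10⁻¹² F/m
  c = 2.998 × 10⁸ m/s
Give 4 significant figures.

atomic unit of pressure: P_au = E_h/a₀³ = m_e⁴e¹⁰/((4πε₀)⁵ℏ⁸) = 2.929 × 10¹³ Pa
Planck pressure: p_P = c⁷/(ℏG²) = 4.632 × 10¹¹³ Pa
0.0301 × 2.929 × 10¹³ / 4.632 × 10¹¹³ = 1.903 × 10⁻¹⁰²

1.903 × 10⁻¹⁰²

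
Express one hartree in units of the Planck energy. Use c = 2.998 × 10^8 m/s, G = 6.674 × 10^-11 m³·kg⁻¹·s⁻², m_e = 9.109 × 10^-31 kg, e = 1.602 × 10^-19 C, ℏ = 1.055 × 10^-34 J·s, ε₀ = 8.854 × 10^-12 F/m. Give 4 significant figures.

hartree: E_h = m_e e⁴/(4πε₀ℏ)² = 4.354 × 10^-18 J
Planck energy: E_P = √(ℏc⁵/G) = 1.957 × 10^9 J
ratio = 4.354 × 10^-18 / 1.957 × 10^9 = 2.225 × 10^-27

2.225 × 10^-27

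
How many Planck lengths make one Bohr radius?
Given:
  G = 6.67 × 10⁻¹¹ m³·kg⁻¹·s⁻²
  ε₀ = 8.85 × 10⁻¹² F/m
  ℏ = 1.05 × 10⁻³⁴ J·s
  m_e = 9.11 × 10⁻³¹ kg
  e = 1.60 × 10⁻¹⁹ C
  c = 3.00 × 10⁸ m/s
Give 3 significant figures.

Bohr radius: a₀ = 4πε₀ℏ²/(m_e e²) = 5.26 × 10⁻¹¹ m
Planck length: ℓ_P = √(ℏG/c³) = 1.61 × 10⁻³⁵ m
ratio = 5.26 × 10⁻¹¹ / 1.61 × 10⁻³⁵ = 3.26 × 10²⁴

3.26 × 10²⁴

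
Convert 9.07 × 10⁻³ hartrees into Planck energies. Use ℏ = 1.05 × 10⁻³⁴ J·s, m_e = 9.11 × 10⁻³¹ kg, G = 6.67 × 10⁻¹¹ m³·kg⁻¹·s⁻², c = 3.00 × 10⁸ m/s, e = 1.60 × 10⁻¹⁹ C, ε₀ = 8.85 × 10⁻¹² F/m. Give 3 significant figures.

hartree: E_h = m_e e⁴/(4πε₀ℏ)² = 4.38 × 10⁻¹⁸ J
Planck energy: E_P = √(ℏc⁵/G) = 1.96 × 10⁹ J
9.07 × 10⁻³ × 4.38 × 10⁻¹⁸ / 1.96 × 10⁹ = 2.03 × 10⁻²⁹

2.03 × 10⁻²⁹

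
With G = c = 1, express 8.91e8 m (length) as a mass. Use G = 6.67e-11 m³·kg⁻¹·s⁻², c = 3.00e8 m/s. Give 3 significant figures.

1.20e36 kg

Length → mass via c²/G.
8.91e8 m × (c²/G) = 1.20e36 kg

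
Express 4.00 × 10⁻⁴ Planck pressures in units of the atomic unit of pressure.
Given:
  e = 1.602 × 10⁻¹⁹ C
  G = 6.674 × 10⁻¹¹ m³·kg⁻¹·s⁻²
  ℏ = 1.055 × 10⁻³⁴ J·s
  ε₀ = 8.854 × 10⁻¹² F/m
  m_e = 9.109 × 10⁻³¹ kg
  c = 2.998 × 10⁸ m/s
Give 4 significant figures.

Planck pressure: p_P = c⁷/(ℏG²) = 4.632 × 10¹¹³ Pa
atomic unit of pressure: P_au = E_h/a₀³ = m_e⁴e¹⁰/((4πε₀)⁵ℏ⁸) = 2.929 × 10¹³ Pa
4.00 × 10⁻⁴ × 4.632 × 10¹¹³ / 2.929 × 10¹³ = 6.326 × 10⁹⁶

6.326 × 10⁹⁶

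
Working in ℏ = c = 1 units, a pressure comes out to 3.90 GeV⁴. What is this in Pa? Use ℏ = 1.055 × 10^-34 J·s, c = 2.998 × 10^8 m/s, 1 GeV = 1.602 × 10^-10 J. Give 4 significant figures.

8.118 × 10^37 Pa

Pressure is [E]/[L]³ = [E]⁴/(ℏc)³.
1 GeV⁴ → 1/(ℏc)³ × (1 GeV in J)⁴ = 2.082 × 10^37 Pa.
Result: 3.90 × 2.082 × 10^37 = 8.118 × 10^37 Pa.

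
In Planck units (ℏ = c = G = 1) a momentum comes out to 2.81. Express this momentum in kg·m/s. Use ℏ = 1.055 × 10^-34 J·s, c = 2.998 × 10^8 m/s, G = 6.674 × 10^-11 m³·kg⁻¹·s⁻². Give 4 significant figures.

One Planck momentum: p_P = √(ℏc³/G) = 6.527 kg·m/s.
2.81 × 6.527 kg·m/s = 18.34 kg·m/s

18.34 kg·m/s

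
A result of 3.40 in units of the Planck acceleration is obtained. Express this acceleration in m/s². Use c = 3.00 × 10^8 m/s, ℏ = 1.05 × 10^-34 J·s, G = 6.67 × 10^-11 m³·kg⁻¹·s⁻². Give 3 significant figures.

One Planck acceleration: a_P = √(c⁷/(ℏG)) = 5.59 × 10^51 m/s².
3.40 × 5.59 × 10^51 m/s² = 1.90 × 10^52 m/s²

1.90 × 10^52 m/s²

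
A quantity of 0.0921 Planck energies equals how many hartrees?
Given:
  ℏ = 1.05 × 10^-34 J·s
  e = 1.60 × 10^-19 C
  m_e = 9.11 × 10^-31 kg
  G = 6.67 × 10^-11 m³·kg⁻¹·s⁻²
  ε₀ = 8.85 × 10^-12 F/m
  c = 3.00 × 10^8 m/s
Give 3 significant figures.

4.11 × 10^25

Planck energy: E_P = √(ℏc⁵/G) = 1.96 × 10^9 J
hartree: E_h = m_e e⁴/(4πε₀ℏ)² = 4.38 × 10^-18 J
0.0921 × 1.96 × 10^9 / 4.38 × 10^-18 = 4.11 × 10^25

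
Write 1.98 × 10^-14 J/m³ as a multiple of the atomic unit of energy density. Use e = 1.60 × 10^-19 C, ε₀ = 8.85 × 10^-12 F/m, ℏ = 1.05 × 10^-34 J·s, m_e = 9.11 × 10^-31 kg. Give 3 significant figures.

atomic unit of energy density: u_au = E_h/a₀³ = m_e⁴e¹⁰/((4πε₀)⁵ℏ⁸) = 3.01 × 10^13 J/m³.
1.98 × 10^-14 / 3.01 × 10^13 = 6.57 × 10^-28

6.57 × 10^-28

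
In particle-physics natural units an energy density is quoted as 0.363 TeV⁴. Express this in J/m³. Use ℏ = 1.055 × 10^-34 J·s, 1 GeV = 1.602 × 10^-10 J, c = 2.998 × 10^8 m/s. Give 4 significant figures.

7.556 × 10^48 J/m³

[E]/[L]³ = [E]⁴/(ℏc)³; restore (ℏc)⁻³.
1 GeV⁴ → 1/(ℏc)³ × (1 GeV in J)⁴ = 2.082 × 10^37 J/m³.
Convert the energy scale: 0.363 TeV⁴ = 3.63 × 10^11 GeV⁴.
Result: 3.63 × 10^11 × 2.082 × 10^37 = 7.556 × 10^48 J/m³.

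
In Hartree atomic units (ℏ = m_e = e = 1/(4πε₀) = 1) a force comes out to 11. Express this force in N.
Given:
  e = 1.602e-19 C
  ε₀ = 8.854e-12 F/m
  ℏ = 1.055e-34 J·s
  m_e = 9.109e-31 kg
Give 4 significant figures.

One atomic unit of force: F_au = E_h/a₀ = m_e²e⁶/((4πε₀)³ℏ⁴) = 8.220e-8 N.
11 × 8.220e-8 N = 9.042e-7 N

9.042e-7 N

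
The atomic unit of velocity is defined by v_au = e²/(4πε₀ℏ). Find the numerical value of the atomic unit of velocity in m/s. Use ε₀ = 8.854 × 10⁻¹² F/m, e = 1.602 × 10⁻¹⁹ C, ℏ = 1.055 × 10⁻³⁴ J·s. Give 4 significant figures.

2.186 × 10⁶ m/s

v_au = e²/(4πε₀ℏ)
  = 2.566 × 10⁻³⁸ / 1.174 × 10⁻⁴⁴
  = 2.186 × 10⁶ m/s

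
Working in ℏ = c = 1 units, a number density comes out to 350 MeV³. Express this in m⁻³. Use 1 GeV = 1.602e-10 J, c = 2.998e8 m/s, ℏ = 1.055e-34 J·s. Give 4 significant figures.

Number density is [L]⁻³ = [E]³/(ℏc)³.
1 GeV³ → 1/(ℏc)³ × (1 GeV in J)³ = 1.299e47 m⁻³.
Convert the energy scale: 350 MeV³ = 3.50e-7 GeV³.
Result: 3.50e-7 × 1.299e47 = 4.548e40 m⁻³.

4.548e40 m⁻³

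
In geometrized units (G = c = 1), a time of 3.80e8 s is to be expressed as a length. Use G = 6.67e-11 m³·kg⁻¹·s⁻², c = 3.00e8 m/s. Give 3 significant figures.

Time → length via c.
3.80e8 s × (c) = 1.14e17 m

1.14e17 m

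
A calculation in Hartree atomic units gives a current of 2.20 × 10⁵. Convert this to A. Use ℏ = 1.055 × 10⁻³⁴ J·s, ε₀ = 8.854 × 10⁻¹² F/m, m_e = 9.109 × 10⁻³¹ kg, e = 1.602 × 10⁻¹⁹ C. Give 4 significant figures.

1.455 × 10³ A

One atomic unit of electric current: I_au = e E_h/ℏ = m_e e⁵/((4πε₀)²ℏ³) = 6.612 × 10⁻³ A.
2.20 × 10⁵ × 6.612 × 10⁻³ A = 1.455 × 10³ A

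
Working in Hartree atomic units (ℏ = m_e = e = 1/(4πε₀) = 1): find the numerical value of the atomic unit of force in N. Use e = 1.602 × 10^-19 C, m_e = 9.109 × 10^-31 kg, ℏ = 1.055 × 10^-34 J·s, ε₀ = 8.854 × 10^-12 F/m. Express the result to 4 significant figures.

The unique combination of the constants set to 1 with dimensions of force is F_au = E_h/a₀ = m_e²e⁶/((4πε₀)³ℏ⁴).
E_h = 4.354 × 10^-18 J
a₀ = 5.297 × 10^-11 m
E_h/a₀ = 8.220 × 10^-8 N

8.220 × 10^-8 N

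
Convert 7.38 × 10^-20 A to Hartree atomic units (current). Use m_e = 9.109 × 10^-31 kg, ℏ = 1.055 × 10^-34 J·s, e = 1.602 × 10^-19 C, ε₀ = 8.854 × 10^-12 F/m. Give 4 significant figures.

1.116 × 10^-17

atomic unit of electric current: I_au = e E_h/ℏ = m_e e⁵/((4πε₀)²ℏ³) = 6.612 × 10^-3 A.
7.38 × 10^-20 / 6.612 × 10^-3 = 1.116 × 10^-17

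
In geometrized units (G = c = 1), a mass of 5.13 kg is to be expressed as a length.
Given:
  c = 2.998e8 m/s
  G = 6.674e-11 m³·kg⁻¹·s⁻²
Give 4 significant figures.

3.809e-27 m

In G = c = 1 units mass has dimensions of length; the conversion factor is G/c².
5.13 kg × (G/c²) = 3.809e-27 m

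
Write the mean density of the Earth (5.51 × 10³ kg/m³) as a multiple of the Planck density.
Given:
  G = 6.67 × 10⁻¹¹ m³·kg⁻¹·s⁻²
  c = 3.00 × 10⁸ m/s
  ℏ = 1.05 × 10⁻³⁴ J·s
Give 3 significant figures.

1.06 × 10⁻⁹³

Planck density: ρ_P = c⁵/(ℏG²) = 5.20 × 10⁹⁶ kg/m³.
5.51 × 10³ / 5.20 × 10⁹⁶ = 1.06 × 10⁻⁹³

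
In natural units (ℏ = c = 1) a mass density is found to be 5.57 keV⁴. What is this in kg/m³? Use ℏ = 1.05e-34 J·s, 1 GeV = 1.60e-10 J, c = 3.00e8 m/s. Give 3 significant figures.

1.30e-3 kg/m³

Mass density is [E]/(c²[L]³) = [E]⁴/(ℏ³c⁵).
1 GeV⁴ → 1/(ℏ³c⁵) × (1 GeV in J)⁴ = 2.33e20 kg/m³.
Convert the energy scale: 5.57 keV⁴ = 5.57e-24 GeV⁴.
Result: 5.57e-24 × 2.33e20 = 1.30e-3 kg/m³.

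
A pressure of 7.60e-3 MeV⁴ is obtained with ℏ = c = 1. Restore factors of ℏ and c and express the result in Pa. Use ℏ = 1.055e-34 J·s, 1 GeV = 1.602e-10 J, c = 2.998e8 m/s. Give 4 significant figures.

1.582e23 Pa

Pressure is [E]/[L]³ = [E]⁴/(ℏc)³.
1 GeV⁴ → 1/(ℏc)³ × (1 GeV in J)⁴ = 2.082e37 Pa.
Convert the energy scale: 7.60e-3 MeV⁴ = 7.60e-15 GeV⁴.
Result: 7.60e-15 × 2.082e37 = 1.582e23 Pa.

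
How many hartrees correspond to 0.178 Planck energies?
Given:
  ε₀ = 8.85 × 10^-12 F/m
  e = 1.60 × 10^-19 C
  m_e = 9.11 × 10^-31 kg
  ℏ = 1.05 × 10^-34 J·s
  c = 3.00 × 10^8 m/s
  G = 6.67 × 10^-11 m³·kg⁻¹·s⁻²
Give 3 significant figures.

Planck energy: E_P = √(ℏc⁵/G) = 1.96 × 10^9 J
hartree: E_h = m_e e⁴/(4πε₀ℏ)² = 4.38 × 10^-18 J
0.178 × 1.96 × 10^9 / 4.38 × 10^-18 = 7.95 × 10^25

7.95 × 10^25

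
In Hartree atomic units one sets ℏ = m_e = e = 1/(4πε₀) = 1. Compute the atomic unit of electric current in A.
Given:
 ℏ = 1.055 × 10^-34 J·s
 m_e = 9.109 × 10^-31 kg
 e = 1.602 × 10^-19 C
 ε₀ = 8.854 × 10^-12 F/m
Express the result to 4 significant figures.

I_au = e E_h/ℏ = m_e e⁵/((4πε₀)²ℏ³)
E_h = 4.354 × 10^-18 J
e·E_h/ℏ = 6.612 × 10^-3 A

6.612 × 10^-3 A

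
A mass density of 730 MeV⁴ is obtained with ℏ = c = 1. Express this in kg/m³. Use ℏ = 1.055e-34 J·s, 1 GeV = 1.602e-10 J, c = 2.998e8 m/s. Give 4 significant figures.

1.691e11 kg/m³

Mass density is [E]/(c²[L]³) = [E]⁴/(ℏ³c⁵).
1 GeV⁴ → 1/(ℏ³c⁵) × (1 GeV in J)⁴ = 2.316e20 kg/m³.
Convert the energy scale: 730 MeV⁴ = 7.30e-10 GeV⁴.
Result: 7.30e-10 × 2.316e20 = 1.691e11 kg/m³.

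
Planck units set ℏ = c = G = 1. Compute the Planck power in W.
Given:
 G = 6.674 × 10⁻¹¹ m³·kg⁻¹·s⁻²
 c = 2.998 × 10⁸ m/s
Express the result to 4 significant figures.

The unique combination of the constants set to 1 with dimensions of power is P_P = c⁵/G.
  = 2.422 × 10⁴² / 6.674 × 10⁻¹¹
  = 3.629 × 10⁵² W

3.629 × 10⁵² W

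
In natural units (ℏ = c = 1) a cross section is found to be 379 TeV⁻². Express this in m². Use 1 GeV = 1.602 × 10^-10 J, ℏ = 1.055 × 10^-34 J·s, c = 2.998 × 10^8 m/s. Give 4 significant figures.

Area is [L]² = [E]⁻²·(ℏc)²; restore (ℏc)².
1 GeV⁻² → (ℏc)² × (1 GeV in J)⁻² = 3.898 × 10^-32 m².
Convert the energy scale: 379 TeV⁻² = 3.79 × 10^-4 GeV⁻².
Result: 3.79 × 10^-4 × 3.898 × 10^-32 = 1.477 × 10^-35 m².

1.477 × 10^-35 m²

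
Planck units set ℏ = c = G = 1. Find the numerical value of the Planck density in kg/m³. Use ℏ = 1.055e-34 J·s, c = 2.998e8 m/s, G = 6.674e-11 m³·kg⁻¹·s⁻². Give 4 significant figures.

5.154e96 kg/m³

From ℏ = c = G = 1 the density scale is ρ_P = c⁵/(ℏG²).
  = 2.422e42 / 4.699e-55
  = 5.154e96 kg/m³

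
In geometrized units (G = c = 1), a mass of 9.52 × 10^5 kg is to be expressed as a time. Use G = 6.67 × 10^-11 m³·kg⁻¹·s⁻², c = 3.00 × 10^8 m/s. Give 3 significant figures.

2.35 × 10^-30 s

Mass → time via G/c³.
9.52 × 10^5 kg × (G/c³) = 2.35 × 10^-30 s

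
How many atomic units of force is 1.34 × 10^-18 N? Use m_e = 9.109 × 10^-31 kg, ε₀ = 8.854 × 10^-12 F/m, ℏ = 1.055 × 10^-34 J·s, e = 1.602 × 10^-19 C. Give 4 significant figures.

atomic unit of force: F_au = E_h/a₀ = m_e²e⁶/((4πε₀)³ℏ⁴) = 8.220 × 10^-8 N.
1.34 × 10^-18 / 8.220 × 10^-8 = 1.630 × 10^-11

1.630 × 10^-11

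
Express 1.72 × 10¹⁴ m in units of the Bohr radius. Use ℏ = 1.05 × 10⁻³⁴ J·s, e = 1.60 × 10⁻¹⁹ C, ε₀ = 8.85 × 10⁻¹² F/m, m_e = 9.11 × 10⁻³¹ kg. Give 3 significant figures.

Bohr radius: a₀ = 4πε₀ℏ²/(m_e e²) = 5.26 × 10⁻¹¹ m.
1.72 × 10¹⁴ / 5.26 × 10⁻¹¹ = 3.27 × 10²⁴

3.27 × 10²⁴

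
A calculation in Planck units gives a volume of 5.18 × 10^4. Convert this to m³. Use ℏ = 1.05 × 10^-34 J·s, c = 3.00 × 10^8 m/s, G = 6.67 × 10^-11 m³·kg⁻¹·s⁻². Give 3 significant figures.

2.16 × 10^-100 m³

One Planck volume: V_P = (ℏG/c³)^(3/2) = 4.18 × 10^-105 m³.
5.18 × 10^4 × 4.18 × 10^-105 m³ = 2.16 × 10^-100 m³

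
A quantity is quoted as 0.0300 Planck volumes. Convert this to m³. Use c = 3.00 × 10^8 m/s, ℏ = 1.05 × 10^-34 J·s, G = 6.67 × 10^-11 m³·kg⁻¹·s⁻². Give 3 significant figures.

One Planck volume: V_P = (ℏG/c³)^(3/2) = 4.18 × 10^-105 m³.
0.0300 × 4.18 × 10^-105 m³ = 1.25 × 10^-106 m³

1.25 × 10^-106 m³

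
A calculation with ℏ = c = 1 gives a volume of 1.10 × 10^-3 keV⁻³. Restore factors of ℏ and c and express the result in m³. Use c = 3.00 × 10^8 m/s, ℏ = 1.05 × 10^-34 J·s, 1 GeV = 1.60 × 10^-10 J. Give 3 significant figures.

Volume is [L]³ = [E]⁻³·(ℏc)³.
1 GeV⁻³ → (ℏc)³ × (1 GeV in J)⁻³ = 7.63 × 10^-48 m³.
Convert the energy scale: 1.10 × 10^-3 keV⁻³ = 1.10 × 10^15 GeV⁻³.
Result: 1.10 × 10^15 × 7.63 × 10^-48 = 8.39 × 10^-33 m³.

8.39 × 10^-33 m³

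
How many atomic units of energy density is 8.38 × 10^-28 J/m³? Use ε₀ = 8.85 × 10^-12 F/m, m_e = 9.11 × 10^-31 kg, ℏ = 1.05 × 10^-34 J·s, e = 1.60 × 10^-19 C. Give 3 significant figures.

atomic unit of energy density: u_au = E_h/a₀³ = m_e⁴e¹⁰/((4πε₀)⁵ℏ⁸) = 3.01 × 10^13 J/m³.
8.38 × 10^-28 / 3.01 × 10^13 = 2.78 × 10^-41

2.78 × 10^-41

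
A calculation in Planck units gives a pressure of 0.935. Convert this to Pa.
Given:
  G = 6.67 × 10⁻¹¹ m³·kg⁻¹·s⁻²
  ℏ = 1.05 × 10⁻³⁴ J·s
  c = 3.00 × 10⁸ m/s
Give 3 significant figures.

One Planck pressure: p_P = c⁷/(ℏG²) = 4.68 × 10¹¹³ Pa.
0.935 × 4.68 × 10¹¹³ Pa = 4.38 × 10¹¹³ Pa

4.38 × 10¹¹³ Pa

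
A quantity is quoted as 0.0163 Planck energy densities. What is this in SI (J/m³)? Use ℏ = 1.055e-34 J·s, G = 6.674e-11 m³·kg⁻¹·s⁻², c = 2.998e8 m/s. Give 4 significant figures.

One Planck energy density: u_P = c⁷/(ℏG²) = 4.632e113 J/m³.
0.0163 × 4.632e113 J/m³ = 7.551e111 J/m³

7.551e111 J/m³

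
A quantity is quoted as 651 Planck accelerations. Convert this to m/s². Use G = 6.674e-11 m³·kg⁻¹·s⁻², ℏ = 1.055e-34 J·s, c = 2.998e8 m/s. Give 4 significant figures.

3.620e54 m/s²

One Planck acceleration: a_P = √(c⁷/(ℏG)) = 5.560e51 m/s².
651 × 5.560e51 m/s² = 3.620e54 m/s²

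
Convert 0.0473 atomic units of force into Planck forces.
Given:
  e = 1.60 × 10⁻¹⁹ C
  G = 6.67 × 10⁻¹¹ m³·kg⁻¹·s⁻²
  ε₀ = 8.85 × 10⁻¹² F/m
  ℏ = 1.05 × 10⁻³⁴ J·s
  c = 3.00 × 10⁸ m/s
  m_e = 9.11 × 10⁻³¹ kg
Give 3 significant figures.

atomic unit of force: F_au = E_h/a₀ = m_e²e⁶/((4πε₀)³ℏ⁴) = 8.33 × 10⁻⁸ N
Planck force: F_P = c⁴/G = 1.21 × 10⁴⁴ N
0.0473 × 8.33 × 10⁻⁸ / 1.21 × 10⁴⁴ = 3.24 × 10⁻⁵³

3.24 × 10⁻⁵³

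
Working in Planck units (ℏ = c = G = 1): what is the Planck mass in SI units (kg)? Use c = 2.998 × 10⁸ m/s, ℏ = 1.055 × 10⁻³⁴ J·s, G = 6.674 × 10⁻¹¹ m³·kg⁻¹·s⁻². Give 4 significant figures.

2.177 × 10⁻⁸ kg

The unique combination of the constants set to 1 with dimensions of mass is m_P = √(ℏc/G).
  = √(4.739 × 10⁻¹⁶)
  = 2.177 × 10⁻⁸ kg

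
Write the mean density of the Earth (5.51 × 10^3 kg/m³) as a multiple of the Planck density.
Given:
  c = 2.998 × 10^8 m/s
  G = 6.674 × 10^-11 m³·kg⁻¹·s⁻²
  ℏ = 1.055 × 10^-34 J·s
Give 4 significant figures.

1.069 × 10^-93

Planck density: ρ_P = c⁵/(ℏG²) = 5.154 × 10^96 kg/m³.
5.51 × 10^3 / 5.154 × 10^96 = 1.069 × 10^-93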